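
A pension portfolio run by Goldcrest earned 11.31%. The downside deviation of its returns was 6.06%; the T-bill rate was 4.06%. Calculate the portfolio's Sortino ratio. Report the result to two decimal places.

1.20

Sortino = (Rp − Rf) / σd = (11.31% − 4.06%) / 6.06% = 7.25% / 6.06% = 1.1964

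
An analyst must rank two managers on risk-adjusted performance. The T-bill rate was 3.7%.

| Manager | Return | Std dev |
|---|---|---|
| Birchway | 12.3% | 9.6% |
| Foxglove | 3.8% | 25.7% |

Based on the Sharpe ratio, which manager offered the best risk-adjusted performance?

Birchway

Birchway: Sharpe ratio = (12.3% − 3.7%) / 9.6% = 0.896
Foxglove: Sharpe ratio = (3.8% − 3.7%) / 25.7% = 0.004
Highest: Birchway (0.896).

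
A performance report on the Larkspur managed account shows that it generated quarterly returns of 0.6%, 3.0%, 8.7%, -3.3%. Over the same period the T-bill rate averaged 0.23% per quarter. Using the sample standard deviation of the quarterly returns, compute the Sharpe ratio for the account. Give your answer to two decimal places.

r̄ = (0.6 + 3 + 8.7 − 3.3) / 4 = 2.2500%
Σ(r − r̄)² = (0.6 − 2.2500)² + (3 − 2.2500)² + (8.7 − 2.2500)² + … = 75.6900
σ = √[75.6900 / 3] = 5.0229%
Sharpe = (r̄ − rf) / σ = (2.2500 − 0.23) / 5.0229 = 2.0200 / 5.0229 = 0.4022

0.40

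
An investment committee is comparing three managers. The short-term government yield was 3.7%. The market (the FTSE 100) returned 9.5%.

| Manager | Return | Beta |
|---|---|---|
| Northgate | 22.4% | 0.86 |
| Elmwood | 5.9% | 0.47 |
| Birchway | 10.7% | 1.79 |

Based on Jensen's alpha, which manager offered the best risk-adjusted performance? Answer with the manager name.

Northgate

Northgate: α = 22.4% − [3.7% + 0.86 × (9.5% − 3.7%)] = 13.712
Elmwood: α = 5.9% − [3.7% + 0.47 × (9.5% − 3.7%)] = -0.526
Birchway: α = 10.7% − [3.7% + 1.79 × (9.5% − 3.7%)] = -3.382
Highest: Northgate (13.712).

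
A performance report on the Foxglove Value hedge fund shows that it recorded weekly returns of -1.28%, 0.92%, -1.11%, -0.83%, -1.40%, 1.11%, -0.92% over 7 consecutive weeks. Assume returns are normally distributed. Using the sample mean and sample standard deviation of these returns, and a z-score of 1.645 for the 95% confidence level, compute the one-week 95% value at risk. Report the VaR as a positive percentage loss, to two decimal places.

r̄ = (-1.28 + 0.92 − 1.11 − 0.83 − 1.4 + 1.11 − 0.92) / 7 = -3.510 / 7 = -0.5014%
Sample std dev = √[6.6843 / 6] = 1.0555%
VaR = −(r̄ − z·σ) = −(-0.5014 − 1.645 × 1.0555) = −(-2.2377) = 2.2377%

2.24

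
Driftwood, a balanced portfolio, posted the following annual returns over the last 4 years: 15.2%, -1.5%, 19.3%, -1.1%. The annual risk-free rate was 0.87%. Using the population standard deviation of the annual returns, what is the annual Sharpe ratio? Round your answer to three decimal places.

r̄ = (15.2 − 1.5 + 19.3 − 1.1) / 4 = 31.90 / 4 = 7.9750%
Σ(r − r̄)² = (15.2 − 7.9750)² + (-1.5 − 7.9750)² + … = 352.5875
σ = √[352.5875 / 4] = 9.3887%
Sharpe = (r̄ − rf) / σ = (7.9750 − 0.87) / 9.3887 = 7.1050 / 9.3887 = 0.7568

0.757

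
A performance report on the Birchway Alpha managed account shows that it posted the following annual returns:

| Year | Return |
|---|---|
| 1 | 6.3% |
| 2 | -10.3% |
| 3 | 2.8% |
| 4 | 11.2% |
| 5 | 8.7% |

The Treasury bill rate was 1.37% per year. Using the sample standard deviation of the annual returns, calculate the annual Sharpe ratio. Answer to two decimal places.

0.28

r̄ = (6.3 − 10.3 + 2.8 + 11.2 + 8.7) / 5 = 18.70 / 5 = 3.7400%
Σ(r − r̄)² = 284.8120; sample σ = √(284.8120/4) = 8.4382%
Sharpe = (r̄ − rf) / σ = (3.7400 − 1.37) / 8.4382 = 2.3700 / 8.4382 = 0.2809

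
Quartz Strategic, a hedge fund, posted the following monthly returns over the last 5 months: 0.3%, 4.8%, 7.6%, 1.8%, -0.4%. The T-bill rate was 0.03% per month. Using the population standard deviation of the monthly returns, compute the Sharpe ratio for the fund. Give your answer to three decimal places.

0.935

r̄ = (0.3 + 4.8 + 7.6 + 1.8 − 0.4) / 5 = 14.10 / 5 = 2.8200%
Σ(r − r̄)² = (0.3 − 2.8200)² + (4.8 − 2.8200)² + … = 44.5280
σ = √[44.5280 / 5] = 2.9842%
Sharpe = (r̄ − rf) / σ = (2.8200 − 0.03) / 2.9842 = 2.7900 / 2.9842 = 0.9349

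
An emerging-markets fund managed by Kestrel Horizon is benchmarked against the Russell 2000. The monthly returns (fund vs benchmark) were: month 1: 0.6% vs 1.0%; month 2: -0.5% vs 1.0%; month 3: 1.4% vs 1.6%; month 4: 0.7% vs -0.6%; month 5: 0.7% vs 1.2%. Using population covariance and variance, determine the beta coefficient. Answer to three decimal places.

r̄p = 0.5800%,  r̄m = 0.8400%
Cov = Σ(rp − r̄p)(rm − r̄m) / 5 = 0.0648
Var(rm) = Σ(rm − r̄m)² / 5 = 0.5664
β = Cov / Var = 0.0648 / 0.5664 = 0.1144

0.114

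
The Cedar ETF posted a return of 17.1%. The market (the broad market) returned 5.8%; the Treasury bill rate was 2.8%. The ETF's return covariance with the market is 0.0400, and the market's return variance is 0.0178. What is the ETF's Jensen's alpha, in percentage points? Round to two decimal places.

β = Cov / Var = 0.0400 / 0.0178 = 2.2472
E[R] = Rf + β(Rm − Rf) = 2.8% + 2.2472 × (5.8% − 2.8%) = 9.5416%
α = Rp − E[R] = 17.1% − 9.5416% = 7.5584

7.56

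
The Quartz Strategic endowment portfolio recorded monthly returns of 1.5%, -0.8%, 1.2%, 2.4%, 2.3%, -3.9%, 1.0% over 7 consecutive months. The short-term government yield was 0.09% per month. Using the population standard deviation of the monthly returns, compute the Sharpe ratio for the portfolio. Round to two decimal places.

r̄ = (1.5 − 0.8 + 1.2 + 2.4 + 2.3 − 3.9 + 1) / 7 = 0.5286%
Population σ = √[Σ(r − r̄)² / 7] = √[29.6343 / 7] = √4.2335 = 2.0575%
Sharpe = (r̄ − rf) / σ = (0.5286 − 0.09) / 2.0575 = 0.4386 / 2.0575 = 0.2132

0.21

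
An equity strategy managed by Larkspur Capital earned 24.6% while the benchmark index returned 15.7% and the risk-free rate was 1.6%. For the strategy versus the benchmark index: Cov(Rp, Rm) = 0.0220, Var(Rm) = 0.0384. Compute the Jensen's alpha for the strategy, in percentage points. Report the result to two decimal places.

14.92

β = Cov / Var = 0.0220 / 0.0384 = 0.5729
E[R] = Rf + β(Rm − Rf) = 1.6% + 0.5729 × (15.7% − 1.6%) = 9.6779%
α = Rp − E[R] = 24.6% − 9.6779% = 14.9221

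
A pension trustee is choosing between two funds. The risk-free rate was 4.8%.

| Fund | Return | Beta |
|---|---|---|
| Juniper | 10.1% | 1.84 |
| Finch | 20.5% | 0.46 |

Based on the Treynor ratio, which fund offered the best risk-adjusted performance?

Finch

Juniper: Treynor = (10.1% − 4.8%) / 1.84 = 2.880
Finch: Treynor = (20.5% − 4.8%) / 0.46 = 34.130
Highest: Finch (34.130).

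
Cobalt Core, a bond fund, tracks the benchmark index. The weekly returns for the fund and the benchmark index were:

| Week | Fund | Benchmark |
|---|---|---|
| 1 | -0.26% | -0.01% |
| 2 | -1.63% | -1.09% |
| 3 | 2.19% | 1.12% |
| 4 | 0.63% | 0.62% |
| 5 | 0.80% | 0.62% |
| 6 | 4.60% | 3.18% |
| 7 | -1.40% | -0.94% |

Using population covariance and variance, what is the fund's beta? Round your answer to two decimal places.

r̄p = 0.7043%,  r̄m = 0.5000%
Cov = Σ(rp − r̄p)(rm − r̄m) / 7 = 2.6568
Var(rm) = Σ(rm − r̄m)² / 7 = 1.7796
β = Cov / Var = 2.6568 / 1.7796 = 1.4929

1.49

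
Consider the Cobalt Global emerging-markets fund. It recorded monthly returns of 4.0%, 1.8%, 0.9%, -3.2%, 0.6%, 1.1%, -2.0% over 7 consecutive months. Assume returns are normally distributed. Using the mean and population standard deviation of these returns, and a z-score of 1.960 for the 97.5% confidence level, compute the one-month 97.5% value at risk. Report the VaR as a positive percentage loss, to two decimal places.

3.89

Mean return r̄ = 3.20 / 7 = 0.4571%
Σ(r − r̄)² = 34.3971; population σ = √(34.3971/7) = 2.2167%
VaR = −(r̄ − z·σ) = −(0.4571 − 1.960 × 2.2167) = −(-3.8876) = 3.8876%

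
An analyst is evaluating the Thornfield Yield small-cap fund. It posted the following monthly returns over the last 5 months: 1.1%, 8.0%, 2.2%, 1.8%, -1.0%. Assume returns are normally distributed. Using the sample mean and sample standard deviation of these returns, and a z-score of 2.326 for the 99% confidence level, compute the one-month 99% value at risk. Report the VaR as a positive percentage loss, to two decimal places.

5.38

r̄ = (1.1 + 8 + 2.2 + 1.8 − 1) / 5 = 2.4200%
Sample std dev = √[45.0080 / 4] = 3.3544%
VaR = −(r̄ − z·σ) = −(2.4200 − 2.326 × 3.3544) = −(-5.3823) = 5.3823%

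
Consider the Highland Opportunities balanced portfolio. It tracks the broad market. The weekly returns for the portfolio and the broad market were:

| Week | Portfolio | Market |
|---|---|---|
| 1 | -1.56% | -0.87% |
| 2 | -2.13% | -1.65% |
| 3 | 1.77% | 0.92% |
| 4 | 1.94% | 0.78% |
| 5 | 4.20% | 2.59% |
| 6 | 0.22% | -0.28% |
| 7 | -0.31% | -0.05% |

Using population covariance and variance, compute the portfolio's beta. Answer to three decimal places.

r̄p = 0.5900%,  r̄m = 0.2057%
Cov = Σ(rp − r̄p)(rm − r̄m) / 7 = 2.5708
Var(rm) = Σ(rm − r̄m)² / 7 = 1.6324
β = Cov / Var = 2.5708 / 1.6324 = 1.5749

1.575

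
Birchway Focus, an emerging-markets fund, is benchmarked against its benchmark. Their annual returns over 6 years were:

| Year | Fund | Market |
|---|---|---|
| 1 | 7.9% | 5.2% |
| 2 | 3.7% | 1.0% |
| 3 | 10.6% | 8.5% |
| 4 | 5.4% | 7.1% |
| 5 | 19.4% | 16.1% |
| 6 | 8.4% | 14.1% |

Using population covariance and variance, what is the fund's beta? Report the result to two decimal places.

0.78

r̄p = 9.2333%,  r̄m = 8.6667%
Cov = Σ(rp − r̄p)(rm − r̄m) / 6 = 20.6444
Var(rm) = Σ(rm − r̄m)² / 6 = 26.3422
β = Cov / Var = 20.6444 / 26.3422 = 0.7837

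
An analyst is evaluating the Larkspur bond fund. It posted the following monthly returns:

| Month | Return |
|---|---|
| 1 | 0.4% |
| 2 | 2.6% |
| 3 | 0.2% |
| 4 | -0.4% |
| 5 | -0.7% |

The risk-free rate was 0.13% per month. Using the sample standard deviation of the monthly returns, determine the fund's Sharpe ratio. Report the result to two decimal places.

0.22

r̄ = (0.4 + 2.6 + 0.2 − 0.4 − 0.7) / 5 = 2.10 / 5 = 0.4200%
Sample σ = √[Σ(r − r̄)² / 4] = √[6.7280 / 4] = √1.6820 = 1.2969%
Sharpe = (r̄ − rf) / σ = (0.4200 − 0.13) / 1.2969 = 0.2900 / 1.2969 = 0.2236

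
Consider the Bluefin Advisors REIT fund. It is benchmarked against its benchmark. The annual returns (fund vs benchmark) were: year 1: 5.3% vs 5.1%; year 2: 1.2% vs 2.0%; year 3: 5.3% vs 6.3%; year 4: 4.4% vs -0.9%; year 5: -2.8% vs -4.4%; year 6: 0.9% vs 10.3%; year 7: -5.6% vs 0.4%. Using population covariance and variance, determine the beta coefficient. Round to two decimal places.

r̄p = 1.2429%,  r̄m = 2.6857%
Cov = Σ(rp − r̄p)(rm − r̄m) / 7 = 7.8349
Var(rm) = Σ(rm − r̄m)² / 7 = 20.8041
β = Cov / Var = 7.8349 / 20.8041 = 0.3766

0.38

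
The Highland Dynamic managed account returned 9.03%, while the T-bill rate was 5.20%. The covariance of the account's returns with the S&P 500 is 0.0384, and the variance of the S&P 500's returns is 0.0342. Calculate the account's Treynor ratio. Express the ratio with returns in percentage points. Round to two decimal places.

3.41

β = Cov / Var = 0.0384 / 0.0342 = 1.1228
Treynor = (Rp − Rf) / β = (9.03% − 5.20%) / 1.1228 = 3.83 / 1.1228 = 3.4111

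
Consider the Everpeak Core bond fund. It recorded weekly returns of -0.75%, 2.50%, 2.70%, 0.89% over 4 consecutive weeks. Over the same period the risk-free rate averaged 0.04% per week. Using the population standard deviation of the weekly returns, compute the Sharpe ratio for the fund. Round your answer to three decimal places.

Mean return μ = 5.340 / 4 = 1.3350%
Σ(r − μ)² = 7.7657; population σ = √(7.7657/4) = 1.3934%
Sharpe = (μ − rf) / σ = (1.3350 − 0.04) / 1.3934 = 1.2950 / 1.3934 = 0.9294

0.929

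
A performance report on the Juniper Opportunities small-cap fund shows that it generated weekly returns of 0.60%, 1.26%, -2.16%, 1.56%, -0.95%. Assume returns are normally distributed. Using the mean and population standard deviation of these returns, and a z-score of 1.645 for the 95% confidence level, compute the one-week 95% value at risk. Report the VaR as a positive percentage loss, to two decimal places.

r̄ = (0.6 + 1.26 − 2.16 + 1.56 − 0.95) / 5 = 0.0620%
Σ(r − r̄)² = 9.9301; population σ = √(9.9301/5) = 1.4093%
VaR = −(r̄ − z·σ) = −(0.0620 − 1.645 × 1.4093) = −(-2.2563) = 2.2563%

2.26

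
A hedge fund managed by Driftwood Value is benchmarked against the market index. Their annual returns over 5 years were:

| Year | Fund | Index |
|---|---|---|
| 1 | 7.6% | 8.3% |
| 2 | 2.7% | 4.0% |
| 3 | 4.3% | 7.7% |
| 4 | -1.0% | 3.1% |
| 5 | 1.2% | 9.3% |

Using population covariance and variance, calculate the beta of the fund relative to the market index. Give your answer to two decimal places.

r̄p = 2.9600%,  r̄m = 6.4800%
Cov = Σ(rp − r̄p)(rm − r̄m) / 5 = 3.8292
Var(rm) = Σ(rm − r̄m)² / 5 = 6.0656
β = Cov / Var = 3.8292 / 6.0656 = 0.6313

0.63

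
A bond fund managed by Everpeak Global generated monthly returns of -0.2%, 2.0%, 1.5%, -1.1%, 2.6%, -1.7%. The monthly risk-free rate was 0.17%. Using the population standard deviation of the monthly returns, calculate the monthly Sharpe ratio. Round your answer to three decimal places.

Mean return r̄ = 3.10 / 6 = 0.5167%
Σ(r − r̄)² = 15.5483; population σ = √(15.5483/6) = 1.6098%
Sharpe = (r̄ − rf) / σ = (0.5167 − 0.17) / 1.6098 = 0.3467 / 1.6098 = 0.2154

0.215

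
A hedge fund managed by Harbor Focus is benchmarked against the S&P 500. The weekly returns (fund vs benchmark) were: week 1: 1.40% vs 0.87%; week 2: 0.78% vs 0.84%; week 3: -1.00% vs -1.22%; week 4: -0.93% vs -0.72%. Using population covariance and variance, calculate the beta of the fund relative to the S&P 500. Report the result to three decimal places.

r̄p = 0.0625%,  r̄m = -0.0575%
Cov = Σ(rp − r̄p)(rm − r̄m) / 4 = 0.9443
Var(rm) = Σ(rm − r̄m)² / 4 = 0.8640
β = Cov / Var = 0.9443 / 0.8640 = 1.0929

1.093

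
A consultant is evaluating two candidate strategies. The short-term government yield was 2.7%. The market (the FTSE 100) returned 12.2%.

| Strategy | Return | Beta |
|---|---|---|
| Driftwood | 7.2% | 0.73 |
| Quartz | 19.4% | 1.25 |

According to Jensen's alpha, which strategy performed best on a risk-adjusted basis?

Quartz

Driftwood: α = 7.2% − [2.7% + 0.73 × (12.2% − 2.7%)] = -2.435
Quartz: α = 19.4% − [2.7% + 1.25 × (12.2% − 2.7%)] = 4.825
Highest: Quartz (4.825).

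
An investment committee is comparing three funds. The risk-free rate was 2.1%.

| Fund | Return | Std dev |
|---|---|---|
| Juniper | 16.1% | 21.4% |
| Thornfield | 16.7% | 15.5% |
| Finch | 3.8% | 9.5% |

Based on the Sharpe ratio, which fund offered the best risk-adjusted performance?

Thornfield

Juniper: Sharpe ratio = (16.1% − 2.1%) / 21.4% = 0.654
Thornfield: Sharpe ratio = (16.7% − 2.1%) / 15.5% = 0.942
Finch: Sharpe ratio = (3.8% − 2.1%) / 9.5% = 0.179
Highest: Thornfield (0.942).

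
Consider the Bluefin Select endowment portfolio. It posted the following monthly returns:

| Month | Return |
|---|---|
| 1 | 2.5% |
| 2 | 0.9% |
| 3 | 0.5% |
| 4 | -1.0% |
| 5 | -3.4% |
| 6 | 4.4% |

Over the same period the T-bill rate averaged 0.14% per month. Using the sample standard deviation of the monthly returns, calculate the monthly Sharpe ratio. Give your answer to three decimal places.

0.188

r̄ = (2.5 + 0.9 + 0.5 − 1 − 3.4 + 4.4) / 6 = 3.90 / 6 = 0.6500%
Σ(r − r̄)² = 36.6950; sample σ = √(36.6950/5) = 2.7091%
Sharpe = (r̄ − rf) / σ = (0.6500 − 0.14) / 2.7091 = 0.5100 / 2.7091 = 0.1883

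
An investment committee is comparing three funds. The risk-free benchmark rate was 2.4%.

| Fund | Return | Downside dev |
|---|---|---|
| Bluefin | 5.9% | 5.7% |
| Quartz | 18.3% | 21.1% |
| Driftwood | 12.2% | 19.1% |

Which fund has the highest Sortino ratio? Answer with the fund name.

Quartz

Bluefin: Sortino ratio = (5.9% − 2.4%) / 5.7% = 0.614
Quartz: Sortino ratio = (18.3% − 2.4%) / 21.1% = 0.754
Driftwood: Sortino ratio = (12.2% − 2.4%) / 19.1% = 0.513
Highest: Quartz (0.754).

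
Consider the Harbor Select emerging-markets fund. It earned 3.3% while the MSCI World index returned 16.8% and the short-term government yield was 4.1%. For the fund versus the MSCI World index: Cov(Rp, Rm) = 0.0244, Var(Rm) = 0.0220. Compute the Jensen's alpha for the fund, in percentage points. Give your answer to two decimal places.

-14.89

β = Cov / Var = 0.0244 / 0.0220 = 1.1091
E[R] = Rf + β(Rm − Rf) = 4.1% + 1.1091 × (16.8% − 4.1%) = 18.1856%
α = Rp − E[R] = 3.3% − 18.1856% = -14.8856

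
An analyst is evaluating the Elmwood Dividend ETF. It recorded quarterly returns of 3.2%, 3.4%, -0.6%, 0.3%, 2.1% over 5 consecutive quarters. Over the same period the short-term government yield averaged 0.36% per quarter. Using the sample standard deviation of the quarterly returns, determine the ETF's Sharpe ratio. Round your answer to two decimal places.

0.75

r̄ = (3.2 + 3.4 − 0.6 + 0.3 + 2.1) / 5 = 1.6800%
Σ(r − r̄)² = (3.2 − 1.6800)² + (3.4 − 1.6800)² + … = 12.5480
sample σ = √(12.5480 / 4) = √3.1370 = 1.7712%
Sharpe = (r̄ − rf) / σ = (1.6800 − 0.36) / 1.7712 = 1.3200 / 1.7712 = 0.7453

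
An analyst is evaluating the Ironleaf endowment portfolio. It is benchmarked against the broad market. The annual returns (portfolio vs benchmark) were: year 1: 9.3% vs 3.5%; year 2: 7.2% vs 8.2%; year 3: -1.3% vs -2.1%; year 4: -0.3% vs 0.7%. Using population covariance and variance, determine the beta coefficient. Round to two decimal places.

r̄p = 3.7250%,  r̄m = 2.5750%
Cov = Σ(rp − r̄p)(rm − r̄m) / 4 = 13.9356
Var(rm) = Σ(rm − r̄m)² / 4 = 14.4669
β = Cov / Var = 13.9356 / 14.4669 = 0.9633

0.96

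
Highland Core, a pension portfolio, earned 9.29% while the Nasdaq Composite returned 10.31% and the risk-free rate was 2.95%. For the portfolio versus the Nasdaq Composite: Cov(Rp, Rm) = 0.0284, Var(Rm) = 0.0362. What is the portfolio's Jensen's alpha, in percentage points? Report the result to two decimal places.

0.57

β = Cov / Var = 0.0284 / 0.0362 = 0.7845
E[R] = Rf + β(Rm − Rf) = 2.95% + 0.7845 × (10.31% − 2.95%) = 8.7239%
α = Rp − E[R] = 9.29% − 8.7239% = 0.5661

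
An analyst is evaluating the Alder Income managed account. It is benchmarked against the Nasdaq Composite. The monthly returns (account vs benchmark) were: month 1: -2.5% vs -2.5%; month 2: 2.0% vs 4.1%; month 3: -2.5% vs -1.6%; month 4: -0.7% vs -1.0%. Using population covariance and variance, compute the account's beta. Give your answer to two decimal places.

r̄p = -0.9250%,  r̄m = -0.2500%
Cov = Σ(rp − r̄p)(rm − r̄m) / 4 = 4.5563
Var(rm) = Σ(rm − r̄m)² / 4 = 6.5925
β = Cov / Var = 4.5563 / 6.5925 = 0.6911

0.69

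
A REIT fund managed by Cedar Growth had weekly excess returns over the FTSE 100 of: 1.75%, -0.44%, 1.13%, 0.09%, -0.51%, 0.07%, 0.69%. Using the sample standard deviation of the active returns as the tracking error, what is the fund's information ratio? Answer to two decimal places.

0.48

r̄ = (1.75 − 0.44 + 1.13 + 0.09 − 0.51 + 0.07 + 0.69) / 7 = 2.780 / 7 = 0.3971%
Σ(r − r̄)² = (1.75 − 0.3971)² + (-0.44 − 0.3971)² + (1.13 − 0.3971)² + … = 4.1781
σ = √[4.1781 / 6] = 0.8345%
IR = r̄ / tracking error = 0.3971 / 0.8345 = 0.4759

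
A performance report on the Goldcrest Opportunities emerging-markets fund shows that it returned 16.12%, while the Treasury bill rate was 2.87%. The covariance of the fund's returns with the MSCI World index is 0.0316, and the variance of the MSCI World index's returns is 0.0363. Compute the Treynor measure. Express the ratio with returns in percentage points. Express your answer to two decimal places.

15.22

β = Cov / Var = 0.0316 / 0.0363 = 0.8705
Treynor = (Rp − Rf) / β = (16.12% − 2.87%) / 0.8705 = 13.25 / 0.8705 = 15.2211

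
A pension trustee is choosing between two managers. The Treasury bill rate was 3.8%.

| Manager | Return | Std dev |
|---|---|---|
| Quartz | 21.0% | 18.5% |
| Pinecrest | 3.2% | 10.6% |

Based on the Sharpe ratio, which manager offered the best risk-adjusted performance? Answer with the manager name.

Quartz

Quartz: Sharpe ratio = (21.0% − 3.8%) / 18.5% = 0.930
Pinecrest: Sharpe ratio = (3.2% − 3.8%) / 10.6% = -0.057
Highest: Quartz (0.930).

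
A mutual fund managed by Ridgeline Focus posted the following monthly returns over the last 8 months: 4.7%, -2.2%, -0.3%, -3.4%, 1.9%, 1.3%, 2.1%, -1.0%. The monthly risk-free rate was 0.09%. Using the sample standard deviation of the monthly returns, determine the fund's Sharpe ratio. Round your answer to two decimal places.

μ = (4.7 − 2.2 − 0.3 − 3.4 + 1.9 + 1.3 + 2.1 − 1) / 8 = 3.10 / 8 = 0.3875%
Sample σ = √[Σ(r − μ)² / 7] = √[48.0888 / 7] = √6.8698 = 2.6210%
Sharpe = (μ − rf) / σ = (0.3875 − 0.09) / 2.6210 = 0.2975 / 2.6210 = 0.1135

0.11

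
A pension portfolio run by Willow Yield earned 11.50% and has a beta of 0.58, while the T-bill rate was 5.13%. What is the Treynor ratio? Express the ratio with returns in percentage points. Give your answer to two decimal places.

10.98

Treynor = (Rp − Rf) / β = (11.50% − 5.13%) / 0.58 = 6.37 / 0.58 = 10.9828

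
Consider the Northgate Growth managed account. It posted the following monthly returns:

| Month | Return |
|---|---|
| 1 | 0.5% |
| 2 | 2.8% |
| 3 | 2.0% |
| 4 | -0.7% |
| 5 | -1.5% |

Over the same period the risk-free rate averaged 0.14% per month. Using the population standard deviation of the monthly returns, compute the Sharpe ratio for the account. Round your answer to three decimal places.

0.299

Mean return r̄ = 3.10 / 5 = 0.6200%
Σ(r − r̄)² = (0.5 − 0.6200)² + (2.8 − 0.6200)² + … = 12.9080
population σ = √(12.9080 / 5) = √2.5816 = 1.6067%
Sharpe = (r̄ − rf) / σ = (0.6200 − 0.14) / 1.6067 = 0.4800 / 1.6067 = 0.2987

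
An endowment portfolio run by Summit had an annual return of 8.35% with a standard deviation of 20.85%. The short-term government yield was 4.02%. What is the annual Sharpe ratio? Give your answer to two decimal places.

Sharpe = (Rp − Rf) / σp = (8.35% − 4.02%) / 20.85% = 4.33% / 20.85% = 0.2077

0.21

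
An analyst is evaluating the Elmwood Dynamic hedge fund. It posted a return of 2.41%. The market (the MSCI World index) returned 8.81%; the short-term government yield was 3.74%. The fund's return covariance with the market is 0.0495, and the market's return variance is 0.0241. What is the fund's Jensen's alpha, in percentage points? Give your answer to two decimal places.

β = Cov / Var = 0.0495 / 0.0241 = 2.0539
E[R] = Rf + β(Rm − Rf) = 3.74% + 2.0539 × (8.81% − 3.74%) = 14.1533%
α = Rp − E[R] = 2.41% − 14.1533% = -11.7433

-11.74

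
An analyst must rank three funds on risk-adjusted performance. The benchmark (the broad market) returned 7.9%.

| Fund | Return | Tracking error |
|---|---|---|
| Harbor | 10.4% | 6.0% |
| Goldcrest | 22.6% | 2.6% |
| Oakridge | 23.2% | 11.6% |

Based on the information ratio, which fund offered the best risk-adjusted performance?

Harbor: IR = (10.4% − 7.9%) / 6.0% = 0.417
Goldcrest: IR = (22.6% − 7.9%) / 2.6% = 5.654
Oakridge: IR = (23.2% − 7.9%) / 11.6% = 1.319
Highest: Goldcrest (5.654).

Goldcrest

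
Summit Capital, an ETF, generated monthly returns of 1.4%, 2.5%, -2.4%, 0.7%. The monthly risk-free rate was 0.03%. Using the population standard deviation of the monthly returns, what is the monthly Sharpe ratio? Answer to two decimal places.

r̄ = (1.4 + 2.5 − 2.4 + 0.7) / 4 = 2.20 / 4 = 0.5500%
Σ(r − r̄)² = 13.2500; population σ = √(13.2500/4) = 1.8200%
Sharpe = (r̄ − rf) / σ = (0.5500 − 0.03) / 1.8200 = 0.5200 / 1.8200 = 0.2857

0.29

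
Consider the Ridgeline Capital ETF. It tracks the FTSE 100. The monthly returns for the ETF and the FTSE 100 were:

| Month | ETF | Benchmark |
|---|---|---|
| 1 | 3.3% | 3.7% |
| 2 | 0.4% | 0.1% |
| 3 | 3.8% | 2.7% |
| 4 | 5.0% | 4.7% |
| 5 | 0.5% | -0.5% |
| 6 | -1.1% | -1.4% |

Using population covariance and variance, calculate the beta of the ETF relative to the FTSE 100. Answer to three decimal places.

0.935

r̄p = 1.9833%,  r̄m = 1.5500%
Cov = Σ(rp − r̄p)(rm − r̄m) / 6 = 4.8092
Var(rm) = Σ(rm − r̄m)² / 6 = 5.1458
β = Cov / Var = 4.8092 / 5.1458 = 0.9346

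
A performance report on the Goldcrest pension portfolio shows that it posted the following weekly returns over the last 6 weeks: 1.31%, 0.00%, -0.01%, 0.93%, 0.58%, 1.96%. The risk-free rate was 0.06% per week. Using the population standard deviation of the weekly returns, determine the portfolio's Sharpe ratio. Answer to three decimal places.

1.045

Mean return μ = 4.770 / 6 = 0.7950%
Σ(r − μ)² = (1.31 − 0.7950)² + (0 − 0.7950)² + (-0.01 − 0.7950)² + … = 2.9670
σ = √[2.9670 / 6] = 0.7032%
Sharpe = (μ − rf) / σ = (0.7950 − 0.06) / 0.7032 = 0.7350 / 0.7032 = 1.0452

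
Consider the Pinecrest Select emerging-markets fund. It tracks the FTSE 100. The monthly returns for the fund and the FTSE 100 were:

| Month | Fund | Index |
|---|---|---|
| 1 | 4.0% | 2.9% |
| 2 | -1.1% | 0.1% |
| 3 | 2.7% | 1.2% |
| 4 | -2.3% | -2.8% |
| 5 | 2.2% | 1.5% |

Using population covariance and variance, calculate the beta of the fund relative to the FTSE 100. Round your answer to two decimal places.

r̄p = 1.1000%,  r̄m = 0.5800%
Cov = Σ(rp − r̄p)(rm − r̄m) / 5 = 4.2560
Var(rm) = Σ(rm − r̄m)² / 5 = 3.6536
β = Cov / Var = 4.2560 / 3.6536 = 1.1649

1.16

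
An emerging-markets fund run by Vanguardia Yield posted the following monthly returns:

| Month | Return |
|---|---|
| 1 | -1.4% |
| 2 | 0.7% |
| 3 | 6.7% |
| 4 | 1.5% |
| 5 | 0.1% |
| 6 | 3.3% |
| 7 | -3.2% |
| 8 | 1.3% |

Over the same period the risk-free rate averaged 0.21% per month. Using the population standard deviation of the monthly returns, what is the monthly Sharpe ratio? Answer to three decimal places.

Mean return r̄ = 9.00 / 8 = 1.1250%
Σ(r − r̄)² = 62.2950; population σ = √(62.2950/8) = 2.7905%
Sharpe = (r̄ − rf) / σ = (1.1250 − 0.21) / 2.7905 = 0.9150 / 2.7905 = 0.3279

0.328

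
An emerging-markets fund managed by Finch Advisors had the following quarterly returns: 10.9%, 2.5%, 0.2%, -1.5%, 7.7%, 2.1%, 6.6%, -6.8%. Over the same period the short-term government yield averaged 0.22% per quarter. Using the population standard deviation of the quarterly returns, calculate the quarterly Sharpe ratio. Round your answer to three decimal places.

0.473

Mean return μ = 21.70 / 8 = 2.7125%
Σ(r − μ)² = (10.9 − 2.7125)² + (2.5 − 2.7125)² + … = 221.9888
population σ = √(221.9888 / 8) = √27.7486 = 5.2677%
Sharpe = (μ − rf) / σ = (2.7125 − 0.22) / 5.2677 = 2.4925 / 5.2677 = 0.4732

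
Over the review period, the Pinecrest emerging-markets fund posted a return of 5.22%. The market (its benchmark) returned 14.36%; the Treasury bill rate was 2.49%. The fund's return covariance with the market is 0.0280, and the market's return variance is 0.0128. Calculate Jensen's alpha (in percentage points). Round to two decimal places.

β = Cov / Var = 0.0280 / 0.0128 = 2.1875
E[R] = Rf + β(Rm − Rf) = 2.49% + 2.1875 × (14.36% − 2.49%) = 28.4556%
α = Rp − E[R] = 5.22% − 28.4556% = -23.2356

-23.24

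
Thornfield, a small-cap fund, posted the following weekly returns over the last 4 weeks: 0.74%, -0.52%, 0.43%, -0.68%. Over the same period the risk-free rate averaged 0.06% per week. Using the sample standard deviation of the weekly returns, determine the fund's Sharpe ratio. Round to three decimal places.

r̄ = (0.74 − 0.52 + 0.43 − 0.68) / 4 = -0.030 / 4 = -0.0075%
Σ(r − r̄)² = 1.4651; sample σ = √(1.4651/3) = 0.6988%
Sharpe = (r̄ − rf) / σ = (-0.0075 − 0.06) / 0.6988 = -0.0675 / 0.6988 = -0.0966

-0.097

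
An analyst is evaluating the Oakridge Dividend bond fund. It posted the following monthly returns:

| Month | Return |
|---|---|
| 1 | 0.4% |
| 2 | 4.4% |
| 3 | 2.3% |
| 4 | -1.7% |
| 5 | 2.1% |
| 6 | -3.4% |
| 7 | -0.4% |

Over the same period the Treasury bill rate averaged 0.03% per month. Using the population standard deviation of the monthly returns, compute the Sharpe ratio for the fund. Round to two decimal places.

μ = (0.4 + 4.4 + 2.3 − 1.7 + 2.1 − 3.4 − 0.4) / 7 = 3.70 / 7 = 0.5286%
Σ(r − μ)² = (0.4 − 0.5286)² + (4.4 − 0.5286)² + (2.3 − 0.5286)² + … = 41.8743
σ = √[41.8743 / 7] = 2.4458%
Sharpe = (μ − rf) / σ = (0.5286 − 0.03) / 2.4458 = 0.4986 / 2.4458 = 0.2039

0.20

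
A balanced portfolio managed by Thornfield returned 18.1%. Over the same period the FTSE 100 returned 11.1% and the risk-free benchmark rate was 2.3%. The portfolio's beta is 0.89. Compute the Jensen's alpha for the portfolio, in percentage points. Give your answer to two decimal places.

CAPM expected return = Rf + β(Rm − Rf) = 2.3% + 0.89 × (11.1% − 2.3%) = 2.3 + 0.89 × 8.80 = 10.1320%
Jensen's α = Rp − E[R] = 18.1% − 10.1320% = 7.9680

7.97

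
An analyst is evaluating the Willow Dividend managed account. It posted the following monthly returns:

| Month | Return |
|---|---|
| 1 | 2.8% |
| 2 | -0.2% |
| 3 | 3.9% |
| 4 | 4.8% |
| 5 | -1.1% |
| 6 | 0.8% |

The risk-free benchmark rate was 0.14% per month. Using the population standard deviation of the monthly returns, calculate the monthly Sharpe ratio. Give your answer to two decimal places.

0.79

r̄ = (2.8 − 0.2 + 3.9 + 4.8 − 1.1 + 0.8) / 6 = 11.00 / 6 = 1.8333%
Σ(r − r̄)² = 27.8133; population σ = √(27.8133/6) = 2.1530%
Sharpe = (r̄ − rf) / σ = (1.8333 − 0.14) / 2.1530 = 1.6933 / 2.1530 = 0.7865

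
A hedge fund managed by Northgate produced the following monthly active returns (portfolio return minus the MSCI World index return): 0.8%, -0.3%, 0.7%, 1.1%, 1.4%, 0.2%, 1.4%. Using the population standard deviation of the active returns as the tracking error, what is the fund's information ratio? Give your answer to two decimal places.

Mean return μ = 5.30 / 7 = 0.7571%
Σ(r − μ)² = (0.8 − 0.7571)² + (-0.3 − 0.7571)² + (0.7 − 0.7571)² + … = 2.3771
population σ = √(2.3771 / 7) = √0.3396 = 0.5828%
IR = μ / tracking error = 0.7571 / 0.5828 = 1.2991

1.30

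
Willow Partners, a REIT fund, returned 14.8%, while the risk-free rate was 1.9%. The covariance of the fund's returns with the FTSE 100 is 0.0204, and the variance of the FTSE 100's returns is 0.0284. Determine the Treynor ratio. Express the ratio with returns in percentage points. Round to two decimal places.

17.96

β = Cov / Var = 0.0204 / 0.0284 = 0.7183
Treynor = (Rp − Rf) / β = (14.8% − 1.9%) / 0.7183 = 12.90 / 0.7183 = 17.9591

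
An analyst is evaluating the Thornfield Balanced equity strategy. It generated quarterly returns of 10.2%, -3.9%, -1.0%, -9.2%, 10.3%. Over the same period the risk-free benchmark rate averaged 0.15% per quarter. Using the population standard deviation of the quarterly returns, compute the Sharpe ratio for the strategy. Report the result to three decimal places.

0.145

r̄ = (10.2 − 3.9 − 1 − 9.2 + 10.3) / 5 = 6.40 / 5 = 1.2800%
Σ(r − r̄)² = 302.7880; population σ = √(302.7880/5) = 7.7819%
Sharpe = (r̄ − rf) / σ = (1.2800 − 0.15) / 7.7819 = 1.1300 / 7.7819 = 0.1452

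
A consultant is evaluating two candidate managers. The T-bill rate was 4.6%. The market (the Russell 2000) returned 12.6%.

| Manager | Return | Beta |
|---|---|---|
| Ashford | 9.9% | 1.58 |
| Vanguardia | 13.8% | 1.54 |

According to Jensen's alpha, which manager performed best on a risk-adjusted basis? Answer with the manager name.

Ashford: α = 9.9% − [4.6% + 1.58 × (12.6% − 4.6%)] = -7.340
Vanguardia: α = 13.8% − [4.6% + 1.54 × (12.6% − 4.6%)] = -3.120
Highest: Vanguardia (-3.120).

Vanguardia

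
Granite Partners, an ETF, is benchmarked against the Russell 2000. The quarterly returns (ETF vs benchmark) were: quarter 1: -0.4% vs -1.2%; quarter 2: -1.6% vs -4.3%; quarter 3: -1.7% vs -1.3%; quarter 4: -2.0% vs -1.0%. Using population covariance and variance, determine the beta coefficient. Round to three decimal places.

0.061

r̄p = -1.4250%,  r̄m = -1.9500%
Cov = Σ(rp − r̄p)(rm − r̄m) / 4 = 0.1138
Var(rm) = Σ(rm − r̄m)² / 4 = 1.8525
β = Cov / Var = 0.1138 / 1.8525 = 0.0614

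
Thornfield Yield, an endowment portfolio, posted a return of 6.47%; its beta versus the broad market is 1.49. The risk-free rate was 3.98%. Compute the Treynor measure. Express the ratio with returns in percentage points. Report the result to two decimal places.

Treynor = (Rp − Rf) / β = (6.47% − 3.98%) / 1.49 = 2.49 / 1.49 = 1.6711

1.67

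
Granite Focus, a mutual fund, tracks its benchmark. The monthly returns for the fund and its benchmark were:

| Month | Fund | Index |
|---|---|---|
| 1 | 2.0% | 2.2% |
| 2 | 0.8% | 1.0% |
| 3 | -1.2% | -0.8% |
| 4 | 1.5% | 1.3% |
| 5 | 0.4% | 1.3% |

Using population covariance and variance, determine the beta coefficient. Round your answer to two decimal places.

r̄p = 0.7000%,  r̄m = 1.0000%
Cov = Σ(rp − r̄p)(rm − r̄m) / 5 = 1.0260
Var(rm) = Σ(rm − r̄m)² / 5 = 0.9720
β = Cov / Var = 1.0260 / 0.9720 = 1.0556

1.06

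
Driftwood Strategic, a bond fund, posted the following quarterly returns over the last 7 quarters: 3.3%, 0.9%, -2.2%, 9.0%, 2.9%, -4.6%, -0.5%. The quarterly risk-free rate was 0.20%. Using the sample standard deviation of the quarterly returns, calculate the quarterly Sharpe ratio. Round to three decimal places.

μ = (3.3 + 0.9 − 2.2 + 9 + 2.9 − 4.6 − 0.5) / 7 = 1.2571%
Σ(r − μ)² = (3.3 − 1.2571)² + (0.9 − 1.2571)² + … = 116.2971
σ = √[116.2971 / 6] = 4.4026%
Sharpe = (μ − rf) / σ = (1.2571 − 0.2) / 4.4026 = 1.0571 / 4.4026 = 0.2401

0.240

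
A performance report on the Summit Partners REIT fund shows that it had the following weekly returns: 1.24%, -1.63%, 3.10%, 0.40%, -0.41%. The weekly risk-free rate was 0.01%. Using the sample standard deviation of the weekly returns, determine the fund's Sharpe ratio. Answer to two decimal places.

0.30

Mean return r̄ = 2.700 / 5 = 0.5400%
Sample std dev = √[12.6746 / 4] = 1.7801%
Sharpe = (r̄ − rf) / σ = (0.5400 − 0.01) / 1.7801 = 0.5300 / 1.7801 = 0.2977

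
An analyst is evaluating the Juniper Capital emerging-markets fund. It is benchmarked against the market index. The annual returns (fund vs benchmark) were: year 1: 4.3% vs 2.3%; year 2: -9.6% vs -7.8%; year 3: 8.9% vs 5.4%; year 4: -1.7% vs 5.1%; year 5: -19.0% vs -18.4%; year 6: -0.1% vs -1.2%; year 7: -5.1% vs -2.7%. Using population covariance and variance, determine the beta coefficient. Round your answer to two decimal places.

r̄p = -3.1857%,  r̄m = -2.4714%
Cov = Σ(rp − r̄p)(rm − r̄m) / 7 = 61.7910
Var(rm) = Σ(rm − r̄m)² / 7 = 60.8335
β = Cov / Var = 61.7910 / 60.8335 = 1.0157

1.02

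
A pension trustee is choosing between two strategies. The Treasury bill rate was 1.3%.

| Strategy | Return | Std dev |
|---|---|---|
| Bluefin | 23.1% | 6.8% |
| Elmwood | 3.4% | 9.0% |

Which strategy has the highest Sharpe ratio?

Bluefin: Sharpe ratio = (23.1% − 1.3%) / 6.8% = 3.206
Elmwood: Sharpe ratio = (3.4% − 1.3%) / 9.0% = 0.233
Highest: Bluefin (3.206).

Bluefin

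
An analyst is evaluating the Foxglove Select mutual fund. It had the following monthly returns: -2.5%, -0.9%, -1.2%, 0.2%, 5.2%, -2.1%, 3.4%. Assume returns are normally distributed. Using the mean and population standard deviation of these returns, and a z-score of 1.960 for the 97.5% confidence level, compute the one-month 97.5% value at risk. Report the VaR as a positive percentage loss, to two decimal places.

μ = (-2.5 − 0.9 − 1.2 + 0.2 + 5.2 − 2.1 + 3.4) / 7 = 0.3000%
Population σ = √[Σ(r − μ)² / 7] = √[50.9200 / 7] = √7.2743 = 2.6971%
VaR = −(μ − z·σ) = −(0.3000 − 1.960 × 2.6971) = −(-4.9863) = 4.9863%

4.99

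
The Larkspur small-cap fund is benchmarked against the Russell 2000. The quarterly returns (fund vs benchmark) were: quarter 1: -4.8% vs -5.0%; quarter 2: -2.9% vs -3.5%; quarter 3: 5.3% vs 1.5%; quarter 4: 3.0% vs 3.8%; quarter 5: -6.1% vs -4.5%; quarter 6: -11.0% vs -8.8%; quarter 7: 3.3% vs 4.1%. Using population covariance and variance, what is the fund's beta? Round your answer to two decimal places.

1.15

r̄p = -1.8857%,  r̄m = -1.7714%
Cov = Σ(rp − r̄p)(rm − r̄m) / 7 = 23.9853
Var(rm) = Σ(rm − r̄m)² / 7 = 20.9249
β = Cov / Var = 23.9853 / 20.9249 = 1.1463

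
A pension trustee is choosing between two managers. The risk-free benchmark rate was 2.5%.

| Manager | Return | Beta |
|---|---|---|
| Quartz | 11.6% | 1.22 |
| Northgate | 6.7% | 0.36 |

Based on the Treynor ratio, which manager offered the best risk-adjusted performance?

Northgate

Quartz: Treynor = (11.6% − 2.5%) / 1.22 = 7.459
Northgate: Treynor = (6.7% − 2.5%) / 0.36 = 11.667
Highest: Northgate (11.667).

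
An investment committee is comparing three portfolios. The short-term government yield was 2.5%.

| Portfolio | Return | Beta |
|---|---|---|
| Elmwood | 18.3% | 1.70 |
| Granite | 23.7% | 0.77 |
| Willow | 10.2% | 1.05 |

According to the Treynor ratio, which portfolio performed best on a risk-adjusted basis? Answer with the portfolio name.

Granite

Elmwood: Treynor = (18.3% − 2.5%) / 1.70 = 9.294
Granite: Treynor = (23.7% − 2.5%) / 0.77 = 27.532
Willow: Treynor = (10.2% − 2.5%) / 1.05 = 7.333
Highest: Granite (27.532).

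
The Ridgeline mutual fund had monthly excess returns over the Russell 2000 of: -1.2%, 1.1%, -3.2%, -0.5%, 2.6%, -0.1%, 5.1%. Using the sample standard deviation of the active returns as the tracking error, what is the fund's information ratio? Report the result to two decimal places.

0.20

Mean return μ = 3.80 / 7 = 0.5429%
Sample σ = √[Σ(r − μ)² / 6] = √[43.8571 / 6] = √7.3095 = 2.7036%
IR = μ / tracking error = 0.5429 / 2.7036 = 0.2008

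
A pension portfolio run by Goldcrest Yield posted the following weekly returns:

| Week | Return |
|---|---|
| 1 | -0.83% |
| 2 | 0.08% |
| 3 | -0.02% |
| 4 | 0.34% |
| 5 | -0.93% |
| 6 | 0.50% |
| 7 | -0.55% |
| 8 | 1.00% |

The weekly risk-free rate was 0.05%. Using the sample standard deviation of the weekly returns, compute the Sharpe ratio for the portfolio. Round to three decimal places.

Mean return r̄ = -0.410 / 8 = -0.0513%
Σ(r − r̄)² = (-0.83 − (-0.0513))² + (0.08 − (-0.0513))² + … = 3.2077
σ = √[3.2077 / 7] = 0.6769%
Sharpe = (r̄ − rf) / σ = (-0.0513 − 0.05) / 0.6769 = -0.1013 / 0.6769 = -0.1497

-0.150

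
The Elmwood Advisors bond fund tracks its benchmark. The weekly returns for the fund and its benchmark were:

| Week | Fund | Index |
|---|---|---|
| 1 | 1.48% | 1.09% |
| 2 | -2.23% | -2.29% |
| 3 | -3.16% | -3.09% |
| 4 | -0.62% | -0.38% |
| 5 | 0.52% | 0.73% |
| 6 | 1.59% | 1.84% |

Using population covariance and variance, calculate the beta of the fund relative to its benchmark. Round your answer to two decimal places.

r̄p = -0.4033%,  r̄m = -0.3500%
Cov = Σ(rp − r̄p)(rm − r̄m) / 6 = 3.1964
Var(rm) = Σ(rm − r̄m)² / 6 = 3.2180
β = Cov / Var = 3.1964 / 3.2180 = 0.9933

0.99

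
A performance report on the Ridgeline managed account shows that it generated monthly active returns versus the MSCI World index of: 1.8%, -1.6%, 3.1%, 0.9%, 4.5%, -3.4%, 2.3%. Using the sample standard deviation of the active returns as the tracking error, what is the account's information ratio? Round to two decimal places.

0.40

Mean return μ = 7.60 / 7 = 1.0857%
Sample σ = √[Σ(r − μ)² / 6] = √[45.0686 / 6] = √7.5114 = 2.7407%
IR = μ / tracking error = 1.0857 / 2.7407 = 0.3961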